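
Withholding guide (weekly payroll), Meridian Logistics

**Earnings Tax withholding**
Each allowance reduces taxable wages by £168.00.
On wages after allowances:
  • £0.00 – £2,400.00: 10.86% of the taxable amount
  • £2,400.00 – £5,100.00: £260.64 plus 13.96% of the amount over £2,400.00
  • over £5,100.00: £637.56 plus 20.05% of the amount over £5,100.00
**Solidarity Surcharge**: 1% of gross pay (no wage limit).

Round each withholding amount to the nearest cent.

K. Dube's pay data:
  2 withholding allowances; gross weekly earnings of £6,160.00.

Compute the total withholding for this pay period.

Earnings Tax: taxable = £6,160.00 − 2×£168.00 = £5,824.00
  £637.56 + 20.05% × (£5,824.00 − £5,100.00) = £637.56 + 20.05% × £724.00 = £782.72
Solidarity Surcharge: 1% × £6,160.00 = £61.60
Total: £782.72 + £61.60 = £844.32

£844.32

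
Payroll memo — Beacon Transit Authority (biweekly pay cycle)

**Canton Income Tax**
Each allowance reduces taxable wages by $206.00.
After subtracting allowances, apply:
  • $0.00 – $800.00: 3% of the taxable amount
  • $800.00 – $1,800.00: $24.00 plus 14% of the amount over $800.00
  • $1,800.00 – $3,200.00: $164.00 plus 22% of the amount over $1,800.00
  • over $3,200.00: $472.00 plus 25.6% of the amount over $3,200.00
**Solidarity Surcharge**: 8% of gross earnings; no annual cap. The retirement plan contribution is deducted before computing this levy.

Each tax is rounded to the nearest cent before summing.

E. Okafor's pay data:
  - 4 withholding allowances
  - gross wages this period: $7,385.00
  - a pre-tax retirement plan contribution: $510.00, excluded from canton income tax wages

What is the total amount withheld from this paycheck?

$1,751.86

Canton Income Tax: taxable = $7,385.00 − $510.00 − 4×$206.00 = $6,051.00
  $472.00 + 25.6% × ($6,051.00 − $3,200.00) = $472.00 + 25.6% × $2,851.00 = $1,201.86
Solidarity Surcharge: 8% × $6,875.00 = $550.00
Total: $1,201.86 + $550.00 = $1,751.86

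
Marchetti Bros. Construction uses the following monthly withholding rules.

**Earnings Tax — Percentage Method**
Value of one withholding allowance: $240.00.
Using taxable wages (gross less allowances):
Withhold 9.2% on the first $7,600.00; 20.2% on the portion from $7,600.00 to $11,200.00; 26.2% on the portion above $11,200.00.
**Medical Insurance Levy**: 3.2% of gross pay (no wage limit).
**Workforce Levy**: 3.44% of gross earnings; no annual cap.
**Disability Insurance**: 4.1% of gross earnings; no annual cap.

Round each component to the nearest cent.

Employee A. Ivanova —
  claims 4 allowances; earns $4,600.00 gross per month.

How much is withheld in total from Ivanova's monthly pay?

$828.92

Earnings Tax: taxable = $4,600.00 − 4×$240.00 = $3,640.00
  9.2% × $3,640.00 = $334.88
Medical Insurance Levy: 3.2% × $4,600.00 = $147.20
Workforce Levy: 3.44% × $4,600.00 = $158.24
Disability Insurance: 4.1% × $4,600.00 = $188.60
Total: $334.88 + $147.20 + $158.24 + $188.60 = $828.92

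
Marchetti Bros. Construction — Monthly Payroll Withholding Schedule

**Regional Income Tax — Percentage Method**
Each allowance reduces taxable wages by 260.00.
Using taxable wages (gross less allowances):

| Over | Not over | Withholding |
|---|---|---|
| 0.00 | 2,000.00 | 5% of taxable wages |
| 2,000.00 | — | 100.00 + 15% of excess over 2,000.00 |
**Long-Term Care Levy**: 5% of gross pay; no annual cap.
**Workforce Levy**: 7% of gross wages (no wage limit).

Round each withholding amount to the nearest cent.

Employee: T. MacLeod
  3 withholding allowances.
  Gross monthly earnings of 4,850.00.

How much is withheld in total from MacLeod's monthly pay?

Regional Income Tax: taxable = 4,850.00 − 3×260.00 = 4,070.00
  100.00 + 15% × (4,070.00 − 2,000.00) = 100.00 + 15% × 2,070.00 = 410.50
Long-Term Care Levy: 5% × 4,850.00 = 242.50
Workforce Levy: 7% × 4,850.00 = 339.50
Total: 410.50 + 242.50 + 339.50 = 992.50

992.50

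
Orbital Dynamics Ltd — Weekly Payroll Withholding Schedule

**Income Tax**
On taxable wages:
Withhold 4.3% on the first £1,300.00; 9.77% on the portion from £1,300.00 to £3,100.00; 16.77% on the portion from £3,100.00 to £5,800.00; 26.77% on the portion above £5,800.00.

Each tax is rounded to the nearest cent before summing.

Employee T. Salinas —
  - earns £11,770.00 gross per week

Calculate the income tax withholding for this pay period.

£2,282.72

Income Tax: taxable = £11,770.00
  £684.55 + 26.77% × (£11,770.00 − £5,800.00) = £684.55 + 26.77% × £5,970.00 = £2,282.72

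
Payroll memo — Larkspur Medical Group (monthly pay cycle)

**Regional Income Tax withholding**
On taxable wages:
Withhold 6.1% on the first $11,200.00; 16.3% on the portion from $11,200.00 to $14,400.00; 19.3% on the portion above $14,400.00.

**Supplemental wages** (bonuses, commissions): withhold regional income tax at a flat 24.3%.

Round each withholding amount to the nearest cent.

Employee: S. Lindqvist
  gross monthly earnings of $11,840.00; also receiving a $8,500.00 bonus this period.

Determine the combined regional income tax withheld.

$2,853.02

Regional Income Tax: taxable = $11,840.00
  $683.20 + 16.3% × ($11,840.00 − $11,200.00) = $683.20 + 16.3% × $640.00 = $787.52
Supplemental (24.3% flat on bonus): 24.3% × $8,500.00 = $2,065.50
Total regional income tax: $787.52 + $2,065.50 = $2,853.02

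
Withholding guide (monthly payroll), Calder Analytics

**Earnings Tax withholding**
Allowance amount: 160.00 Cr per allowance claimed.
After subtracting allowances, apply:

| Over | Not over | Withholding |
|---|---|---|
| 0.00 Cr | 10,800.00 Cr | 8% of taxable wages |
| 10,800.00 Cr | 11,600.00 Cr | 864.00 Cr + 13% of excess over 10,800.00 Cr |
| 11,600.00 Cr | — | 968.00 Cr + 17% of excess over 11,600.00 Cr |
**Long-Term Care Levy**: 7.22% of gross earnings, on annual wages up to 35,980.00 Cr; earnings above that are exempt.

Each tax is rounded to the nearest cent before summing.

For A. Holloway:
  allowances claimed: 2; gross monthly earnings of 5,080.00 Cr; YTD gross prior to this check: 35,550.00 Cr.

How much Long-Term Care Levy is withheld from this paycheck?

Long-Term Care Levy: cap 35,980.00 Cr − YTD 35,550.00 Cr = 430.00 Cr subject; 7.22% × 430.00 Cr = 31.05 Cr

31.05 Cr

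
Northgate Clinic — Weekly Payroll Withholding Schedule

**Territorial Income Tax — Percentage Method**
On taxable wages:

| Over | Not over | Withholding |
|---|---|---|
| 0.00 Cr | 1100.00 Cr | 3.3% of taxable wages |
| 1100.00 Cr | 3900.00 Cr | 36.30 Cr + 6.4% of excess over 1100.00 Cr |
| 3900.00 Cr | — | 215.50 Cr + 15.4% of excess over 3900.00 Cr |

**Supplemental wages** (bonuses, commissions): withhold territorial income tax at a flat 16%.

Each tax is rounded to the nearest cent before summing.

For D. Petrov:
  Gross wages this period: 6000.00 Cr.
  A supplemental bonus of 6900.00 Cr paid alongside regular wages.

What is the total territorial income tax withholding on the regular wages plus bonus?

Territorial Income Tax: taxable = 6000.00 Cr
  215.50 Cr + 15.4% × (6000.00 Cr − 3900.00 Cr) = 215.50 Cr + 15.4% × 2100.00 Cr = 538.90 Cr
Supplemental (16% flat on bonus): 16% × 6900.00 Cr = 1104.00 Cr
Total territorial income tax: 538.90 Cr + 1104.00 Cr = 1642.90 Cr

1642.90 Cr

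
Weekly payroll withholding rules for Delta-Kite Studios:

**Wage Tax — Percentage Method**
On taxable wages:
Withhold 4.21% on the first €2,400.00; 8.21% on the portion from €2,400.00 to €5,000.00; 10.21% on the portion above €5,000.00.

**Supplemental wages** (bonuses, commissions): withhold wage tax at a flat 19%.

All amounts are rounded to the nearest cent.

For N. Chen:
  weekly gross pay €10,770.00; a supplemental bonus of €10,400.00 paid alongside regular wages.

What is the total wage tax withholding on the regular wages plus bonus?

€2,879.62

Wage Tax: taxable = €10,770.00
  €314.50 + 10.21% × (€10,770.00 − €5,000.00) = €314.50 + 10.21% × €5,770.00 = €903.62
Supplemental (19% flat on bonus): 19% × €10,400.00 = €1,976.00
Total wage tax: €903.62 + €1,976.00 = €2,879.62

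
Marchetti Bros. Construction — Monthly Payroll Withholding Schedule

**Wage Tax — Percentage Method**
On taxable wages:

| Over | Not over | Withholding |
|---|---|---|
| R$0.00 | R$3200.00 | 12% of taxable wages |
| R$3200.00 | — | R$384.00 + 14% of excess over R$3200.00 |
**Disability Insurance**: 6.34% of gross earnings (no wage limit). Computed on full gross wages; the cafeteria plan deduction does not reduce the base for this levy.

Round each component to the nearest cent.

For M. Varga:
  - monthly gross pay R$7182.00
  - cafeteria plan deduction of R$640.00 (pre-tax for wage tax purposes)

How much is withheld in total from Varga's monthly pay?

Wage Tax: taxable = R$7182.00 − R$640.00 = R$6542.00
  R$384.00 + 14% × (R$6542.00 − R$3200.00) = R$384.00 + 14% × R$3342.00 = R$851.88
Disability Insurance: 6.34% × R$7182.00 = R$455.34
Total: R$851.88 + R$455.34 = R$1307.22

R$1307.22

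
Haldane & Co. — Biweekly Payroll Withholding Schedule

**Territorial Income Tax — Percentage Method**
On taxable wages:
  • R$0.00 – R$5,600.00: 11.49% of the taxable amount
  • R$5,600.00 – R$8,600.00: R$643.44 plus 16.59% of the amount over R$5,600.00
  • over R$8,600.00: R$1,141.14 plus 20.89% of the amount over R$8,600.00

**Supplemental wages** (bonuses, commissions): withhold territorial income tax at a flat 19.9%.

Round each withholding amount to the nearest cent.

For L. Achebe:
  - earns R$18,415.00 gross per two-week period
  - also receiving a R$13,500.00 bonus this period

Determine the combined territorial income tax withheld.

R$5,877.99

Territorial Income Tax: taxable = R$18,415.00
  R$1,141.14 + 20.89% × (R$18,415.00 − R$8,600.00) = R$1,141.14 + 20.89% × R$9,815.00 = R$3,191.49
Supplemental (19.9% flat on bonus): 19.9% × R$13,500.00 = R$2,686.50
Total territorial income tax: R$3,191.49 + R$2,686.50 = R$5,877.99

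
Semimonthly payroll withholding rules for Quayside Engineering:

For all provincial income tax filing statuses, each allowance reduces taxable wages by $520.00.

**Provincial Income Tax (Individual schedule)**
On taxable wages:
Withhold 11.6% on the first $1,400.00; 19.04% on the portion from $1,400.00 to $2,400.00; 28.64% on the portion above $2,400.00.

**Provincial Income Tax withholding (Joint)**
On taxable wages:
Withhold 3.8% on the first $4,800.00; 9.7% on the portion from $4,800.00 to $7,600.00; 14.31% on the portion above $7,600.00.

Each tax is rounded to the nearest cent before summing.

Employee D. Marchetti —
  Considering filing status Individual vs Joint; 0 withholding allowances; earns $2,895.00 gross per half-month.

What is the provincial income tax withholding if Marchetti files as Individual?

$494.57

Provincial Income Tax (Individual): taxable = $2,895.00
  $352.80 + 28.64% × ($2,895.00 − $2,400.00) = $352.80 + 28.64% × $495.00 = $494.57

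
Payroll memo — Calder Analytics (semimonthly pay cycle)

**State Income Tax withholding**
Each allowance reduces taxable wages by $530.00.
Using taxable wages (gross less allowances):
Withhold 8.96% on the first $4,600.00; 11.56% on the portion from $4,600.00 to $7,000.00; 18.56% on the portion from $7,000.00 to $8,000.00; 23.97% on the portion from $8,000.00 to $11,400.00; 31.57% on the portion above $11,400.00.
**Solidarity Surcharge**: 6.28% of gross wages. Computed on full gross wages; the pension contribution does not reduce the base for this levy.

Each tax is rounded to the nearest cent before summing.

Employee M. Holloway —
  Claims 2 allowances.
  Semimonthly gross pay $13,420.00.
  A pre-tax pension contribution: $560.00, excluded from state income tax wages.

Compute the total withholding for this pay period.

State Income Tax: taxable = $13,420.00 − $560.00 − 2×$530.00 = $11,800.00
  $1,690.18 + 31.57% × ($11,800.00 − $11,400.00) = $1,690.18 + 31.57% × $400.00 = $1,816.46
Solidarity Surcharge: 6.28% × $13,420.00 = $842.78
Total: $1,816.46 + $842.78 = $2,659.24

$2,659.24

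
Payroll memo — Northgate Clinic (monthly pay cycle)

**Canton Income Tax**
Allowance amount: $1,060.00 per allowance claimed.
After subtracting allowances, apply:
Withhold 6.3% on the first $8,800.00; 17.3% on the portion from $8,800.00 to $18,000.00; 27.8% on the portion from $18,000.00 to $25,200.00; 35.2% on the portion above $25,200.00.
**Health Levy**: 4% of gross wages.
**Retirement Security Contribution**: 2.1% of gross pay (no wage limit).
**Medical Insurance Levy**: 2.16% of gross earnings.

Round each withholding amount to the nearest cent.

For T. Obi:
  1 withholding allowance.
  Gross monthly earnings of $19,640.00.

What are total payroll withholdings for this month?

$3,929.50

Canton Income Tax: taxable = $19,640.00 − 1×$1,060.00 = $18,580.00
  $2,146.00 + 27.8% × ($18,580.00 − $18,000.00) = $2,146.00 + 27.8% × $580.00 = $2,307.24
Health Levy: 4% × $19,640.00 = $785.60
Retirement Security Contribution: 2.1% × $19,640.00 = $412.44
Medical Insurance Levy: 2.16% × $19,640.00 = $424.22
Total: $2,307.24 + $785.60 + $412.44 + $424.22 = $3,929.50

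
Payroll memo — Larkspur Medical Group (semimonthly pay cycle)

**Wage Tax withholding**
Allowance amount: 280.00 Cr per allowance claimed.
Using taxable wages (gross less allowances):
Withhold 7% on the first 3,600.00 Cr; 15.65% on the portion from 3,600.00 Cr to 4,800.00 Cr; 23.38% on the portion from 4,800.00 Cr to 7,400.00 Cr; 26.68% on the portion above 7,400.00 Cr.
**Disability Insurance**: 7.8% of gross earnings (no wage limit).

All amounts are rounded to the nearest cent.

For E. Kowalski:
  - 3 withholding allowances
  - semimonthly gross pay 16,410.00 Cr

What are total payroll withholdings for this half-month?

Wage Tax: taxable = 16,410.00 Cr − 3×280.00 Cr = 15,570.00 Cr
  1,047.68 Cr + 26.68% × (15,570.00 Cr − 7,400.00 Cr) = 1,047.68 Cr + 26.68% × 8,170.00 Cr = 3,227.44 Cr
Disability Insurance: 7.8% × 16,410.00 Cr = 1,279.98 Cr
Total: 3,227.44 Cr + 1,279.98 Cr = 4,507.42 Cr

4,507.42 Cr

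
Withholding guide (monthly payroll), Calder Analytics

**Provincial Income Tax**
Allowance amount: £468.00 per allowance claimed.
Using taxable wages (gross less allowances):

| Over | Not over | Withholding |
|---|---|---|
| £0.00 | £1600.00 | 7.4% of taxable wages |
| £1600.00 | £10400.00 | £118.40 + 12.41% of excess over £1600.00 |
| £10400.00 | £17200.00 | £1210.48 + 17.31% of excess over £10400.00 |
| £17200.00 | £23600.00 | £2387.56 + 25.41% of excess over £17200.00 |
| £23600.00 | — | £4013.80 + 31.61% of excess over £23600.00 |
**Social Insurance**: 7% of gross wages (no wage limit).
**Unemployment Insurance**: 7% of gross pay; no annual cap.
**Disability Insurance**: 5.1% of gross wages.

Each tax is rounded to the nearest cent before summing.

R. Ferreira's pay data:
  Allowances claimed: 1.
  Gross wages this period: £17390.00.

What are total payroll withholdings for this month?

£5660.93

Provincial Income Tax: taxable = £17390.00 − 1×£468.00 = £16922.00
  £1210.48 + 17.31% × (£16922.00 − £10400.00) = £1210.48 + 17.31% × £6522.00 = £2339.44
Social Insurance: 7% × £17390.00 = £1217.30
Unemployment Insurance: 7% × £17390.00 = £1217.30
Disability Insurance: 5.1% × £17390.00 = £886.89
Total: £2339.44 + £1217.30 + £1217.30 + £886.89 = £5660.93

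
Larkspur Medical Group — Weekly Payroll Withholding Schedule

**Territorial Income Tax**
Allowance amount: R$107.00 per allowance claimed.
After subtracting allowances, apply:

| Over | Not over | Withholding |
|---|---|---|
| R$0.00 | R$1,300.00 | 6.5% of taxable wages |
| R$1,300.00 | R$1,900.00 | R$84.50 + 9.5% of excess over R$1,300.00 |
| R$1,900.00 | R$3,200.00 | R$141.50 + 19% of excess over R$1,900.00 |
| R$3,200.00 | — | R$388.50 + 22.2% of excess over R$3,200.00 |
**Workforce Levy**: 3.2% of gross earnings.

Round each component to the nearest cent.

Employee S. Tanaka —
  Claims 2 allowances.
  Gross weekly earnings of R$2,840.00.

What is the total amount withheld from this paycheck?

Territorial Income Tax: taxable = R$2,840.00 − 2×R$107.00 = R$2,626.00
  R$141.50 + 19% × (R$2,626.00 − R$1,900.00) = R$141.50 + 19% × R$726.00 = R$279.44
Workforce Levy: 3.2% × R$2,840.00 = R$90.88
Total: R$279.44 + R$90.88 = R$370.32

R$370.32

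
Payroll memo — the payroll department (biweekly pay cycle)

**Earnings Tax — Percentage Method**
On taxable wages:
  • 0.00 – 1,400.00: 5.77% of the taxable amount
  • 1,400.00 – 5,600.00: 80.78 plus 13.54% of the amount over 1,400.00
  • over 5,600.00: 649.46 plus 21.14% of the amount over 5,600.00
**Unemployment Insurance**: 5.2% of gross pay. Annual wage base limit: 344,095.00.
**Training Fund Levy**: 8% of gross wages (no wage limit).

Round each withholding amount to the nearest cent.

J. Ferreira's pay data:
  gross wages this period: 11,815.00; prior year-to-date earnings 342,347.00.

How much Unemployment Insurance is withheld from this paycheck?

Unemployment Insurance: cap 344,095.00 − YTD 342,347.00 = 1,748.00 subject; 5.2% × 1,748.00 = 90.90

90.90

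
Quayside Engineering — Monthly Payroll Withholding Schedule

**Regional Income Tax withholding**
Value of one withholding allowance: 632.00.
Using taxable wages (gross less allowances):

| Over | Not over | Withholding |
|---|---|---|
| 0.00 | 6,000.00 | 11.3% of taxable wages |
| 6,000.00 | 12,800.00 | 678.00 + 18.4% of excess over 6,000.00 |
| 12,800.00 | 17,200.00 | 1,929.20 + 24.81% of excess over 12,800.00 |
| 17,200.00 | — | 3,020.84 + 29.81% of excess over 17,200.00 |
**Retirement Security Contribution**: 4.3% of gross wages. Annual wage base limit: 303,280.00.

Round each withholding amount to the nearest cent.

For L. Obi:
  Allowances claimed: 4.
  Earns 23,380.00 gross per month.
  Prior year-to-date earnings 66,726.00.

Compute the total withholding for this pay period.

Regional Income Tax: taxable = 23,380.00 − 4×632.00 = 20,852.00
  3,020.84 + 29.81% × (20,852.00 − 17,200.00) = 3,020.84 + 29.81% × 3,652.00 = 4,109.50
Retirement Security Contribution: 4.3% × 23,380.00 = 1,005.34
Total: 4,109.50 + 1,005.34 = 5,114.84

5,114.84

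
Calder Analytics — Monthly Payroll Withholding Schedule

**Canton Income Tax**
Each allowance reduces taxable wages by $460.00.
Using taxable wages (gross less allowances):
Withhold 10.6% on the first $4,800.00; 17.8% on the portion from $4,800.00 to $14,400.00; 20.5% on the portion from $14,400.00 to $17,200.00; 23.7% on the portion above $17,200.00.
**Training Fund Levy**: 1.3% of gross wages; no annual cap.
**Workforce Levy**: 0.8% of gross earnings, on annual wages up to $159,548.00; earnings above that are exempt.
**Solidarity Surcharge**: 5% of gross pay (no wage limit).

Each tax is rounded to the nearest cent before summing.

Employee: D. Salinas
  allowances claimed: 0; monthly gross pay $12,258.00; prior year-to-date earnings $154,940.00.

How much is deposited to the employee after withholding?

Canton Income Tax: taxable = $12,258.00
  $508.80 + 17.8% × ($12,258.00 − $4,800.00) = $508.80 + 17.8% × $7,458.00 = $1,836.32
Training Fund Levy: 1.3% × $12,258.00 = $159.35
Workforce Levy: cap $159,548.00 − YTD $154,940.00 = $4,608.00 subject; 0.8% × $4,608.00 = $36.86
Solidarity Surcharge: 5% × $12,258.00 = $612.90
Total withheld: $1,836.32 + $159.35 + $36.86 + $612.90 = $2,645.43
Net pay: $12,258.00 − $2,645.43 = $9,612.57

$9,612.57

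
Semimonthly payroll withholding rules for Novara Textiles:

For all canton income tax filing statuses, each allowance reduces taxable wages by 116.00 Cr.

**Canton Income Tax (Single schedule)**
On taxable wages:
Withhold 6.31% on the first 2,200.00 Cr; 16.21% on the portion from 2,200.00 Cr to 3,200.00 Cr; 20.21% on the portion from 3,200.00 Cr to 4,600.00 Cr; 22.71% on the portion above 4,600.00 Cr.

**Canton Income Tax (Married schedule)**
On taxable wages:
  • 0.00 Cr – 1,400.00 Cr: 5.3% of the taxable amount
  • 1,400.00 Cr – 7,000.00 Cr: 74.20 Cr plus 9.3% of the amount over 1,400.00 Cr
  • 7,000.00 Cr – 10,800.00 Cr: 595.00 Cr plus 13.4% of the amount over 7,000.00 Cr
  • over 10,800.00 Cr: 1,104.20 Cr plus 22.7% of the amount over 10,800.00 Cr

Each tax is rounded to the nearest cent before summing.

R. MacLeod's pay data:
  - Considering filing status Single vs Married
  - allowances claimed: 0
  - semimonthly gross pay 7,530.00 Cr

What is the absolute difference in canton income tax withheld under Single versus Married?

583.24 Cr

Canton Income Tax (Single): taxable = 7,530.00 Cr
  583.86 Cr + 22.71% × (7,530.00 Cr − 4,600.00 Cr) = 583.86 Cr + 22.71% × 2,930.00 Cr = 1,249.26 Cr
Canton Income Tax (Married): taxable = 7,530.00 Cr
  595.00 Cr + 13.4% × (7,530.00 Cr − 7,000.00 Cr) = 595.00 Cr + 13.4% × 530.00 Cr = 666.02 Cr
Difference: |1,249.26 Cr − 666.02 Cr| = 583.24 Cr (higher under Single)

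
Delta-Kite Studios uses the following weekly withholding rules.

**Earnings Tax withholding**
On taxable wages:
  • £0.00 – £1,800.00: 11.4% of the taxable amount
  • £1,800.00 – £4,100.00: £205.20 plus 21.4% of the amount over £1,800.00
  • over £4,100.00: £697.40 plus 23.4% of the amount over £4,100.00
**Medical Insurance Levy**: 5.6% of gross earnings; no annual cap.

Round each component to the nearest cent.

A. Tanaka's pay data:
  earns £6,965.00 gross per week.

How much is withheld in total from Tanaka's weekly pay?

Earnings Tax: taxable = £6,965.00
  £697.40 + 23.4% × (£6,965.00 − £4,100.00) = £697.40 + 23.4% × £2,865.00 = £1,367.81
Medical Insurance Levy: 5.6% × £6,965.00 = £390.04
Total: £1,367.81 + £390.04 = £1,757.85

£1,757.85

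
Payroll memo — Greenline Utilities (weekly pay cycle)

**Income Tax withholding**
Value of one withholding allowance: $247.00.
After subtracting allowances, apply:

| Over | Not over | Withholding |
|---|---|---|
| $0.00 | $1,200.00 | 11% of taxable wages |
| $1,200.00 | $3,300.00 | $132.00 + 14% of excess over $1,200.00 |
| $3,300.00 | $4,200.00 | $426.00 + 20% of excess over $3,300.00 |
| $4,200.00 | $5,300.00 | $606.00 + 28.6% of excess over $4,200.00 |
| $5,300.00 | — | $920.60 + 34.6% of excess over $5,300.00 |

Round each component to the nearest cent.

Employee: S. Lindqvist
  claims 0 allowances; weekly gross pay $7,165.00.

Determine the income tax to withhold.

Income Tax: taxable = $7,165.00
  $920.60 + 34.6% × ($7,165.00 − $5,300.00) = $920.60 + 34.6% × $1,865.00 = $1,565.89

$1,565.89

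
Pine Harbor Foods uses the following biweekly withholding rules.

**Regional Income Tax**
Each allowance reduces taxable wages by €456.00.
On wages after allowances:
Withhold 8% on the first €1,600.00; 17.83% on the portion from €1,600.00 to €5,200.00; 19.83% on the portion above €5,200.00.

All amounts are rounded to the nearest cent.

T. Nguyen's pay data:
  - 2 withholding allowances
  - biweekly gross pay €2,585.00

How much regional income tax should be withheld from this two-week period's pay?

Regional Income Tax: taxable = €2,585.00 − 2×€456.00 = €1,673.00
  €128.00 + 17.83% × (€1,673.00 − €1,600.00) = €128.00 + 17.83% × €73.00 = €141.02

€141.02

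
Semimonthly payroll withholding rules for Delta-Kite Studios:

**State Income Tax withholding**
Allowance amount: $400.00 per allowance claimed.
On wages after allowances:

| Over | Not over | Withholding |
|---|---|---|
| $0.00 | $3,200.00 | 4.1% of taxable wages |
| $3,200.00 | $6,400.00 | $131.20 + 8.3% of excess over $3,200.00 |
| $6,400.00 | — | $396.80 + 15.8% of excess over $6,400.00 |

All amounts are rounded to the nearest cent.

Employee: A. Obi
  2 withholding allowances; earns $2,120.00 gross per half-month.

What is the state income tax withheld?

State Income Tax: taxable = $2,120.00 − 2×$400.00 = $1,320.00
  4.1% × $1,320.00 = $54.12

$54.12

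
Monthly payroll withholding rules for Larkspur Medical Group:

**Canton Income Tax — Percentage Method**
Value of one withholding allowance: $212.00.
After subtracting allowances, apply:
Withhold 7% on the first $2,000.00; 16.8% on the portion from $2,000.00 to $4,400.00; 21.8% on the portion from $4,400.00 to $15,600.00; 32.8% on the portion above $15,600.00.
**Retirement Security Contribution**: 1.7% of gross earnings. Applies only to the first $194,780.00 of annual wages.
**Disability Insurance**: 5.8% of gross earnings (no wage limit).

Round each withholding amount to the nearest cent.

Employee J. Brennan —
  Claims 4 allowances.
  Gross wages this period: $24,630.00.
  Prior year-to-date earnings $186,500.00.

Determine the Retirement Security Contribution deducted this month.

$140.76

Retirement Security Contribution: cap $194,780.00 − YTD $186,500.00 = $8,280.00 subject; 1.7% × $8,280.00 = $140.76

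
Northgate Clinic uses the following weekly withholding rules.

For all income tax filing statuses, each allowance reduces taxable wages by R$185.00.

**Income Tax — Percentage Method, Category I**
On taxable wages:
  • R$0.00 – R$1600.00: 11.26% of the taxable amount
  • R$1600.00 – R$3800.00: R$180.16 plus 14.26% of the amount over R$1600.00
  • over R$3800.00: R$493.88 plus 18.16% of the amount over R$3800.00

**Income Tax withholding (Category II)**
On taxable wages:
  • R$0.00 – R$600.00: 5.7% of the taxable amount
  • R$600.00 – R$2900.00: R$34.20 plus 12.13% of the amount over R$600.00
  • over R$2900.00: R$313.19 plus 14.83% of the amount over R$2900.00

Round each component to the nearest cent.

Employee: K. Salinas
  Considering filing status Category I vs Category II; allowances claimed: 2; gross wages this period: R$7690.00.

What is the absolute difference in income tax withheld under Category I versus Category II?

Income Tax (Category I): taxable = R$7690.00 − 2×R$185.00 = R$7320.00
  R$493.88 + 18.16% × (R$7320.00 − R$3800.00) = R$493.88 + 18.16% × R$3520.00 = R$1133.11
Income Tax (Category II): taxable = R$7690.00 − 2×R$185.00 = R$7320.00
  R$313.19 + 14.83% × (R$7320.00 − R$2900.00) = R$313.19 + 14.83% × R$4420.00 = R$968.68
Difference: |R$1133.11 − R$968.68| = R$164.43 (higher under Category I)

R$164.43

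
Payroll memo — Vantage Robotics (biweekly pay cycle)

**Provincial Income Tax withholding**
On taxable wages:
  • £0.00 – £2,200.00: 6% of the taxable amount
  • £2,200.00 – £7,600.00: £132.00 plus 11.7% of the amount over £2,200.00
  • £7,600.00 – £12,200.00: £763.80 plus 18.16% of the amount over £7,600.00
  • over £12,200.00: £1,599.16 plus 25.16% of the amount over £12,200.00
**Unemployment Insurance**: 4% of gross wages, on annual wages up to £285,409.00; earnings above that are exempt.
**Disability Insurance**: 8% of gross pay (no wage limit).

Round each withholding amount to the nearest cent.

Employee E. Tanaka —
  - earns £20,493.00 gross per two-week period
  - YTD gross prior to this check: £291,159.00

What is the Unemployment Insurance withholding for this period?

£0.00

Unemployment Insurance: YTD £291,159.00 ≥ cap £285,409.00 → £0.00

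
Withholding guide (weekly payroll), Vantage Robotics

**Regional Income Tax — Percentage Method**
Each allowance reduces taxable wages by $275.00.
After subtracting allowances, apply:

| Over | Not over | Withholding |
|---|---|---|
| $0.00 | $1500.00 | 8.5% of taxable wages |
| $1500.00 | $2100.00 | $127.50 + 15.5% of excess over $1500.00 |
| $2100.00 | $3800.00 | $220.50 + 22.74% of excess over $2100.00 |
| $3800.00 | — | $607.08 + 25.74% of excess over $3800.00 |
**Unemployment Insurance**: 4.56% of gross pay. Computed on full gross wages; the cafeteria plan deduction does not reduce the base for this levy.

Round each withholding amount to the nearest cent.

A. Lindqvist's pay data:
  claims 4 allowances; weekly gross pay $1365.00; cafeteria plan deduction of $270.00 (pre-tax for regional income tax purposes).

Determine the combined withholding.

$62.24

Regional Income Tax: taxable = $1365.00 − $270.00 − 4×$275.00 = $-5.00
  Taxable ≤ 0 → $0.00
Unemployment Insurance: 4.56% × $1365.00 = $62.24
Total: $0.00 + $62.24 = $62.24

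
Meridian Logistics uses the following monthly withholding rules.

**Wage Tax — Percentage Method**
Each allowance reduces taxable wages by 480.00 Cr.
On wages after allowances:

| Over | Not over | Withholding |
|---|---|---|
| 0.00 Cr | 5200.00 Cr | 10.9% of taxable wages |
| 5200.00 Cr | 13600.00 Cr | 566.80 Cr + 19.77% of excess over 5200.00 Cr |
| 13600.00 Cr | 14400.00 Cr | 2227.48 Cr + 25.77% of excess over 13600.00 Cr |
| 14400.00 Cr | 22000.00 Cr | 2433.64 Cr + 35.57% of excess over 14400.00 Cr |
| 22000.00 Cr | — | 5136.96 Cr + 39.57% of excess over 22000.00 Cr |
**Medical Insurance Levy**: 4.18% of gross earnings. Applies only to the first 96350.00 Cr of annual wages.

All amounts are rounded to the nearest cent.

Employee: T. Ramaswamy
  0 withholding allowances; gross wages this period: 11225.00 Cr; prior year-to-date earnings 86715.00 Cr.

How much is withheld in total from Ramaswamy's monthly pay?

Wage Tax: taxable = 11225.00 Cr
  566.80 Cr + 19.77% × (11225.00 Cr − 5200.00 Cr) = 566.80 Cr + 19.77% × 6025.00 Cr = 1757.94 Cr
Medical Insurance Levy: cap 96350.00 Cr − YTD 86715.00 Cr = 9635.00 Cr subject; 4.18% × 9635.00 Cr = 402.74 Cr
Total: 1757.94 Cr + 402.74 Cr = 2160.68 Cr

2160.68 Cr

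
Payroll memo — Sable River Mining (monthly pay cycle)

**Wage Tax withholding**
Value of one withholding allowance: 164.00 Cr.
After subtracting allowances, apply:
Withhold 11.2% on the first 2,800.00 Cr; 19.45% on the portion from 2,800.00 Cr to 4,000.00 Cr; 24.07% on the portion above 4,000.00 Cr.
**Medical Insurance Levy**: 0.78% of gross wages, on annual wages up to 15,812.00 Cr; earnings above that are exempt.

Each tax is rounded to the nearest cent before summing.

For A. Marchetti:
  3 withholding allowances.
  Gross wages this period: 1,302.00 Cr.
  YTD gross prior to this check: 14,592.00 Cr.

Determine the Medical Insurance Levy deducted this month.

9.52 Cr

Medical Insurance Levy: cap 15,812.00 Cr − YTD 14,592.00 Cr = 1,220.00 Cr subject; 0.78% × 1,220.00 Cr = 9.52 Cr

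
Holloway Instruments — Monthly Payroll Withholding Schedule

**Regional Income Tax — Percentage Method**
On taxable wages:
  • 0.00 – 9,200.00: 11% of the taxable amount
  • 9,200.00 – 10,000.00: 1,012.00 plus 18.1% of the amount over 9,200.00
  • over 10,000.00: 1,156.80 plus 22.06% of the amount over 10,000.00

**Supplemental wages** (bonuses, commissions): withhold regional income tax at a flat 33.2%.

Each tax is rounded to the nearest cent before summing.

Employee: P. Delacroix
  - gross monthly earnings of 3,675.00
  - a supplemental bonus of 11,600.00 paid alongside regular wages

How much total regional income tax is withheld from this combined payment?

4,255.45

Regional Income Tax: taxable = 3,675.00
  11% × 3,675.00 = 404.25
Supplemental (33.2% flat on bonus): 33.2% × 11,600.00 = 3,851.20
Total regional income tax: 404.25 + 3,851.20 = 4,255.45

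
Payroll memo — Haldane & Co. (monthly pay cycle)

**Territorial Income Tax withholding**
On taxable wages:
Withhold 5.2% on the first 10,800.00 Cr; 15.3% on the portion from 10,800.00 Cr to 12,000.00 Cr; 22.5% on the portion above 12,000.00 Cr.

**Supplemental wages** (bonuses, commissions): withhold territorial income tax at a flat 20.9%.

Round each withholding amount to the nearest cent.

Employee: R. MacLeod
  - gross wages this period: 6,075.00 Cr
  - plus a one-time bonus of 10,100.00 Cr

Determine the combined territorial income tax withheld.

Territorial Income Tax: taxable = 6,075.00 Cr
  5.2% × 6,075.00 Cr = 315.90 Cr
Supplemental (20.9% flat on bonus): 20.9% × 10,100.00 Cr = 2,110.90 Cr
Total territorial income tax: 315.90 Cr + 2,110.90 Cr = 2,426.80 Cr

2,426.80 Cr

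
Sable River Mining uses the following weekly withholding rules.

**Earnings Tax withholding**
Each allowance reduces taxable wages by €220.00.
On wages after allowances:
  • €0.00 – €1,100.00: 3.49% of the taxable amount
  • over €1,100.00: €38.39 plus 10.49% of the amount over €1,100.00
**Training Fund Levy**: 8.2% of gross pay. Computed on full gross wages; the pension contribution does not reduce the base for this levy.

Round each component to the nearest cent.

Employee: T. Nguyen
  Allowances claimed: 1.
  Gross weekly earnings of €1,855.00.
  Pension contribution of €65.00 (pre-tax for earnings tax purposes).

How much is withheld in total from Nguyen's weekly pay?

€239.80

Earnings Tax: taxable = €1,855.00 − €65.00 − 1×€220.00 = €1,570.00
  €38.39 + 10.49% × (€1,570.00 − €1,100.00) = €38.39 + 10.49% × €470.00 = €87.69
Training Fund Levy: 8.2% × €1,855.00 = €152.11
Total: €87.69 + €152.11 = €239.80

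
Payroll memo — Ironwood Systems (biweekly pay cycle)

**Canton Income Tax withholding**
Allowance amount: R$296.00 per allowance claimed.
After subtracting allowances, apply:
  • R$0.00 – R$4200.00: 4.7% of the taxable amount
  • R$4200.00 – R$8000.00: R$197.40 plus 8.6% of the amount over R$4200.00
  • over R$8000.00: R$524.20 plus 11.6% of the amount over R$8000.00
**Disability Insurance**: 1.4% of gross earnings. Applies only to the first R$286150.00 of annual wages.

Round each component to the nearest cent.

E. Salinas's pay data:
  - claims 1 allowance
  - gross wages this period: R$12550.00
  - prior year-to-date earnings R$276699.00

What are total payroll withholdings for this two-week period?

R$1149.97

Canton Income Tax: taxable = R$12550.00 − 1×R$296.00 = R$12254.00
  R$524.20 + 11.6% × (R$12254.00 − R$8000.00) = R$524.20 + 11.6% × R$4254.00 = R$1017.66
Disability Insurance: cap R$286150.00 − YTD R$276699.00 = R$9451.00 subject; 1.4% × R$9451.00 = R$132.31
Total: R$1017.66 + R$132.31 = R$1149.97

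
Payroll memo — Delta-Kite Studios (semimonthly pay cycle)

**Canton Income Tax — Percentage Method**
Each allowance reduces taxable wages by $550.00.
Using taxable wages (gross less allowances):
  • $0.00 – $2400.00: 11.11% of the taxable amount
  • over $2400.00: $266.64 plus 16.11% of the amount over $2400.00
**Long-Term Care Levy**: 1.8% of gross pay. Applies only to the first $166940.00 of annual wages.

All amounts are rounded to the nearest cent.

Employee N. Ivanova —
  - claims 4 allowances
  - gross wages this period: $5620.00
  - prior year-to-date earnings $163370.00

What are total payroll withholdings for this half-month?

$495.22

Canton Income Tax: taxable = $5620.00 − 4×$550.00 = $3420.00
  $266.64 + 16.11% × ($3420.00 − $2400.00) = $266.64 + 16.11% × $1020.00 = $430.96
Long-Term Care Levy: cap $166940.00 − YTD $163370.00 = $3570.00 subject; 1.8% × $3570.00 = $64.26
Total: $430.96 + $64.26 = $495.22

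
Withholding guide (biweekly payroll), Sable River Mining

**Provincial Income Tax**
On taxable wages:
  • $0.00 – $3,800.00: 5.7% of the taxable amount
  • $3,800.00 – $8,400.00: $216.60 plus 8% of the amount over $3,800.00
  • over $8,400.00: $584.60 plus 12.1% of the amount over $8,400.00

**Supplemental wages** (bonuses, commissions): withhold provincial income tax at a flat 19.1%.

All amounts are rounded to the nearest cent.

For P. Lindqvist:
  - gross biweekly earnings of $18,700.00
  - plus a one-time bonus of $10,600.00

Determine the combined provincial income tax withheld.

Provincial Income Tax: taxable = $18,700.00
  $584.60 + 12.1% × ($18,700.00 − $8,400.00) = $584.60 + 12.1% × $10,300.00 = $1,830.90
Supplemental (19.1% flat on bonus): 19.1% × $10,600.00 = $2,024.60
Total provincial income tax: $1,830.90 + $2,024.60 = $3,855.50

$3,855.50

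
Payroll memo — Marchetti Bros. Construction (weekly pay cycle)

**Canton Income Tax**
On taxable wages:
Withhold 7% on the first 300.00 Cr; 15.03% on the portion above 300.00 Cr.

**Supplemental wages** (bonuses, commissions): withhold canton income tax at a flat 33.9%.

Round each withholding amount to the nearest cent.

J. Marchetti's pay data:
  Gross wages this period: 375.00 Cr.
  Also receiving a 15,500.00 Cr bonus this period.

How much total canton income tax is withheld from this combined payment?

5,286.77 Cr

Canton Income Tax: taxable = 375.00 Cr
  21.00 Cr + 15.03% × (375.00 Cr − 300.00 Cr) = 21.00 Cr + 15.03% × 75.00 Cr = 32.27 Cr
Supplemental (33.9% flat on bonus): 33.9% × 15,500.00 Cr = 5,254.50 Cr
Total canton income tax: 32.27 Cr + 5,254.50 Cr = 5,286.77 Cr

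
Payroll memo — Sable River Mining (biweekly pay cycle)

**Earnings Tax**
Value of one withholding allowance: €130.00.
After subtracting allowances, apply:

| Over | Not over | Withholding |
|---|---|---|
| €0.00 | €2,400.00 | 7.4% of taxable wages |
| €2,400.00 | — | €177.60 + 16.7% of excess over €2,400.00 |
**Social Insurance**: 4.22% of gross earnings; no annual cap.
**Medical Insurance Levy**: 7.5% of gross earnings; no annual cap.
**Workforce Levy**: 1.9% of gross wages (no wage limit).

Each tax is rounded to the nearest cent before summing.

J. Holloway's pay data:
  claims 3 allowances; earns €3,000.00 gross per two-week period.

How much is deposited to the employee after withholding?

Earnings Tax: taxable = €3,000.00 − 3×€130.00 = €2,610.00
  €177.60 + 16.7% × (€2,610.00 − €2,400.00) = €177.60 + 16.7% × €210.00 = €212.67
Social Insurance: 4.22% × €3,000.00 = €126.60
Medical Insurance Levy: 7.5% × €3,000.00 = €225.00
Workforce Levy: 1.9% × €3,000.00 = €57.00
Total withheld: €212.67 + €126.60 + €225.00 + €57.00 = €621.27
Net pay: €3,000.00 − €621.27 = €2,378.73

€2,378.73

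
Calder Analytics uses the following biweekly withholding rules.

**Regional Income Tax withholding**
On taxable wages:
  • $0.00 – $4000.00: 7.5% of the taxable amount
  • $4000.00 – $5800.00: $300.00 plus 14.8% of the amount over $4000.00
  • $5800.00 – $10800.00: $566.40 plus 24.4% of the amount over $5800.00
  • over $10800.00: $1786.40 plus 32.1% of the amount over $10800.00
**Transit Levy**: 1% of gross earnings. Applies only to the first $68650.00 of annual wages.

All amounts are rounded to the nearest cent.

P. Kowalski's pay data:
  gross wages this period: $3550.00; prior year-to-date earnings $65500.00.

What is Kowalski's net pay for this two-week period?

$3252.25

Regional Income Tax: taxable = $3550.00
  7.5% × $3550.00 = $266.25
Transit Levy: cap $68650.00 − YTD $65500.00 = $3150.00 subject; 1% × $3150.00 = $31.50
Total withheld: $266.25 + $31.50 = $297.75
Net pay: $3550.00 − $297.75 = $3252.25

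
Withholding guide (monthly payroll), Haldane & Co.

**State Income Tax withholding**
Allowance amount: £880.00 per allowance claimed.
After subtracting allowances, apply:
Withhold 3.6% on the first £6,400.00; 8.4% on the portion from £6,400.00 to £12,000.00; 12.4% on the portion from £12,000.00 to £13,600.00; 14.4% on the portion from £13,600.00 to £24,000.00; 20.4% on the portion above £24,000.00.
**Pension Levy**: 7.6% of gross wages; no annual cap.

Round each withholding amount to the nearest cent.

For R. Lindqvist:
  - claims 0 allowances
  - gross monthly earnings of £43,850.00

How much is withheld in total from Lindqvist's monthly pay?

State Income Tax: taxable = £43,850.00
  £2,396.80 + 20.4% × (£43,850.00 − £24,000.00) = £2,396.80 + 20.4% × £19,850.00 = £6,446.20
Pension Levy: 7.6% × £43,850.00 = £3,332.60
Total: £6,446.20 + £3,332.60 = £9,778.80

£9,778.80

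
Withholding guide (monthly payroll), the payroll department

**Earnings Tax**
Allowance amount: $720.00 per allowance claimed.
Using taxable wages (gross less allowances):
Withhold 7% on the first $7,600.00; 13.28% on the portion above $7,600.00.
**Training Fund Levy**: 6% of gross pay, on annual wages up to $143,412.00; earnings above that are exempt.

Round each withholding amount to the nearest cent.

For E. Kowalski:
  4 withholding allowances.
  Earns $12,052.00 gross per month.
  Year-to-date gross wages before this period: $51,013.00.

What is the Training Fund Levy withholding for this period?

$723.12

Training Fund Levy: 6% × $12,052.00 = $723.12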